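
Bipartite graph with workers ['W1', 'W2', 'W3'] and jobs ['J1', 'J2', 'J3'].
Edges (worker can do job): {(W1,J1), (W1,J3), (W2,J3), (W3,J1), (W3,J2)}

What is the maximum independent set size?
Maximum independent set = 3

By König's theorem:
- Min vertex cover = Max matching = 3
- Max independent set = Total vertices - Min vertex cover
- Max independent set = 6 - 3 = 3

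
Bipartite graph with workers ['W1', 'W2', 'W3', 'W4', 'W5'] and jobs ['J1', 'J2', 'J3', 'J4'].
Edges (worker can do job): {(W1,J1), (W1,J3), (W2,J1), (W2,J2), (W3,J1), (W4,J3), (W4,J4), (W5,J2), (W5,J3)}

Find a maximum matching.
Matching: {(W2,J2), (W3,J1), (W4,J4), (W5,J3)}

Maximum matching (size 4):
  W2 → J2
  W3 → J1
  W4 → J4
  W5 → J3

Each worker is assigned to at most one job, and each job to at most one worker.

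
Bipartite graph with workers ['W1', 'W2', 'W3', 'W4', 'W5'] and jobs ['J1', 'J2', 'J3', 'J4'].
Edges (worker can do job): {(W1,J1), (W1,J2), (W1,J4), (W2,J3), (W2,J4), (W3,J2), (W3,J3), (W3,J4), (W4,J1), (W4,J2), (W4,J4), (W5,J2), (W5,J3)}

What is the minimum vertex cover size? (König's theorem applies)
Minimum vertex cover size = 4

By König's theorem: in bipartite graphs,
min vertex cover = max matching = 4

Maximum matching has size 4, so minimum vertex cover also has size 4.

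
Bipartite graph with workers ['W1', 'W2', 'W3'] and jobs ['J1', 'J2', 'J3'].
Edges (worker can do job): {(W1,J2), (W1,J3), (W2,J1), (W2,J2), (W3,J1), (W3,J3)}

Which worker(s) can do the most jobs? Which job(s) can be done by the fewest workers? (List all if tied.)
Most versatile: W1, W2, W3 (2 jobs); Least covered: J1, J2, J3 (2 workers)

Worker degrees (jobs they can do): W1:2, W2:2, W3:2
Job degrees (workers who can do it): J1:2, J2:2, J3:2

Maximum worker degree is 2, achieved by: W1, W2, W3
Minimum job degree is 2, achieved by: J1, J2, J3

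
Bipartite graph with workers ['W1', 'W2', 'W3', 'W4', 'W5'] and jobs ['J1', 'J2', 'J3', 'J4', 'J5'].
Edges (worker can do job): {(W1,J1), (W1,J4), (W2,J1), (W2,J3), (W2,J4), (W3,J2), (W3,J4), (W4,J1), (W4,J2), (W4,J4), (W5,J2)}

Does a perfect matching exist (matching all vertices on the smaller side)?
No, maximum matching has size 4 < 5

Maximum matching has size 4, need 5 for perfect matching.
Unmatched workers: ['W1']
Unmatched jobs: ['J5']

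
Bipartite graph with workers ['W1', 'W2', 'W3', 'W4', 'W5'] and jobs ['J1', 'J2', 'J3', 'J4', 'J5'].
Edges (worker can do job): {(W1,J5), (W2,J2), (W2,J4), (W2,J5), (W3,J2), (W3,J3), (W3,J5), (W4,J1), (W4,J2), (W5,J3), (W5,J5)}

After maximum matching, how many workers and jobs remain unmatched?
Unmatched: 0 workers, 0 jobs

Maximum matching size: 5
Workers: 5 total, 5 matched, 0 unmatched
Jobs: 5 total, 5 matched, 0 unmatched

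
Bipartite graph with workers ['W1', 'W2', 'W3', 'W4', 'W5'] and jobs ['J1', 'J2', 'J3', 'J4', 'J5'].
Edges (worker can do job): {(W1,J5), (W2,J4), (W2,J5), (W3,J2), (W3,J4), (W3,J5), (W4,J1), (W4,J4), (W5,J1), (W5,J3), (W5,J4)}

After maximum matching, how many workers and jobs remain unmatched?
Unmatched: 0 workers, 0 jobs

Maximum matching size: 5
Workers: 5 total, 5 matched, 0 unmatched
Jobs: 5 total, 5 matched, 0 unmatched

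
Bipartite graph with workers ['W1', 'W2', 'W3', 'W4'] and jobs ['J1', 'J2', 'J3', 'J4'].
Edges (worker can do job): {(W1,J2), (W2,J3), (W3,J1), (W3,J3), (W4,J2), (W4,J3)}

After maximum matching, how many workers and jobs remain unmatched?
Unmatched: 1 workers, 1 jobs

Maximum matching size: 3
Workers: 4 total, 3 matched, 1 unmatched
Jobs: 4 total, 3 matched, 1 unmatched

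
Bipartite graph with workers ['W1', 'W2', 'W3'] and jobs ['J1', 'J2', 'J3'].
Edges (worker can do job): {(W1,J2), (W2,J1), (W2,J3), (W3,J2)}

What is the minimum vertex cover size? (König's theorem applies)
Minimum vertex cover size = 2

By König's theorem: in bipartite graphs,
min vertex cover = max matching = 2

Maximum matching has size 2, so minimum vertex cover also has size 2.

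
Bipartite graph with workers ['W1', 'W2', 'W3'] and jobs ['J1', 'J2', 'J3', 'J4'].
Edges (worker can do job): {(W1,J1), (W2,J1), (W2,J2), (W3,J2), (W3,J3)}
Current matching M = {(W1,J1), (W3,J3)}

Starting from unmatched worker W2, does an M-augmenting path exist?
Yes: W2 → J2

An M-augmenting path alternates non-matching / matching edges, starting and ending at unmatched vertices.
Path: W2 → J2
(J2 is unmatched in M, so the path is augmenting.)
Flipping edges along this path would increase |M| from 2 to 3.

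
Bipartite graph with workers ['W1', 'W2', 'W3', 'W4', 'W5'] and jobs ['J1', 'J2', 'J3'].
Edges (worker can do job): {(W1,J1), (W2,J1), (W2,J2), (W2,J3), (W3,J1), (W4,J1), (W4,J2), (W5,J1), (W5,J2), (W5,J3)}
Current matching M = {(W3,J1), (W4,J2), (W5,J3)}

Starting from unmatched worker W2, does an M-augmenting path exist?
No augmenting path from W2

Alternating search from W2 reaches jobs: {J1, J2, J3}.
Every reachable job is already matched in M, and following those matched edges back to workers exposes no further unvisited jobs.
No M-augmenting path from W2 exists.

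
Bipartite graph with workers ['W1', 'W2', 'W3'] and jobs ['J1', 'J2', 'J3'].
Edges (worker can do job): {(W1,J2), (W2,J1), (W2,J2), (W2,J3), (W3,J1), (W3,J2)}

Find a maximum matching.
Matching: {(W1,J2), (W2,J3), (W3,J1)}

Maximum matching (size 3):
  W1 → J2
  W2 → J3
  W3 → J1

Each worker is assigned to at most one job, and each job to at most one worker.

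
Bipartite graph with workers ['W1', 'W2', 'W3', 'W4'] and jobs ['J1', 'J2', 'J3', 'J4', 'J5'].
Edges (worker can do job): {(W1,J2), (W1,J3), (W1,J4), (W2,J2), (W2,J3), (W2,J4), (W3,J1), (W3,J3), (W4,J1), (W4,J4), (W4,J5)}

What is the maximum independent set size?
Maximum independent set = 5

By König's theorem:
- Min vertex cover = Max matching = 4
- Max independent set = Total vertices - Min vertex cover
- Max independent set = 9 - 4 = 5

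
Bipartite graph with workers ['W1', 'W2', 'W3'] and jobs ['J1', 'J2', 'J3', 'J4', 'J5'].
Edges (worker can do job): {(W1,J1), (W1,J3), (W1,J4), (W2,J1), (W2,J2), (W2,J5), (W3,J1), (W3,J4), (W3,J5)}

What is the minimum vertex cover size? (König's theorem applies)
Minimum vertex cover size = 3

By König's theorem: in bipartite graphs,
min vertex cover = max matching = 3

Maximum matching has size 3, so minimum vertex cover also has size 3.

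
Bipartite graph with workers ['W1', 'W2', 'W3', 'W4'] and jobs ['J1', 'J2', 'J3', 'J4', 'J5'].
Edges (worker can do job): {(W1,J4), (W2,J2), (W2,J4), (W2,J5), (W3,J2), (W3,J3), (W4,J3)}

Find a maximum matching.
Matching: {(W1,J4), (W2,J5), (W3,J2), (W4,J3)}

Maximum matching (size 4):
  W1 → J4
  W2 → J5
  W3 → J2
  W4 → J3

Each worker is assigned to at most one job, and each job to at most one worker.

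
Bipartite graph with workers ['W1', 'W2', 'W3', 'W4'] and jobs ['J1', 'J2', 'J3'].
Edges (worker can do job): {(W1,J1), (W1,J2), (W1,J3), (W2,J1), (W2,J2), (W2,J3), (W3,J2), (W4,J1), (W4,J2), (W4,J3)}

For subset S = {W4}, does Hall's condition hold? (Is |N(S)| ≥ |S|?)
Yes: |N(S)| = 3, |S| = 1

Subset S = {W4}
Neighbors N(S) = {J1, J2, J3}

|N(S)| = 3, |S| = 1
Hall's condition: |N(S)| ≥ |S| is satisfied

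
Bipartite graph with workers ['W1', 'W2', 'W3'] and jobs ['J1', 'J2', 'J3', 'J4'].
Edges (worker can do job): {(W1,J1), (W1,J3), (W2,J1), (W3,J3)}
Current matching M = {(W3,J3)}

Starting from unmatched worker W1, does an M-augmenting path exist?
Yes: W1 → J1

An M-augmenting path alternates non-matching / matching edges, starting and ending at unmatched vertices.
Path: W1 → J1
(J1 is unmatched in M, so the path is augmenting.)
Flipping edges along this path would increase |M| from 1 to 2.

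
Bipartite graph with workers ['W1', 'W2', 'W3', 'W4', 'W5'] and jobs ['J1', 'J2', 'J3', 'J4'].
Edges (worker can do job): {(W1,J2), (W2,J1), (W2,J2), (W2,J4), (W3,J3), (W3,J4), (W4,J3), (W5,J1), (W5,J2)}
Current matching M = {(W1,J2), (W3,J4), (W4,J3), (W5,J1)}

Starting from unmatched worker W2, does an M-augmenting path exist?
No augmenting path from W2

Alternating search from W2 reaches jobs: {J1, J2, J3, J4}.
Every reachable job is already matched in M, and following those matched edges back to workers exposes no further unvisited jobs.
No M-augmenting path from W2 exists.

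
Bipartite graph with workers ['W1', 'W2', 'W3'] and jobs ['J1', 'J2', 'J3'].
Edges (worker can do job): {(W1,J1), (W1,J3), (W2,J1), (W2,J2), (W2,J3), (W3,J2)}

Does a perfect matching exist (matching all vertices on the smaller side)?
Yes, perfect matching exists (size 3)

Perfect matching: {(W1,J1), (W2,J3), (W3,J2)}
All 3 vertices on the smaller side are matched.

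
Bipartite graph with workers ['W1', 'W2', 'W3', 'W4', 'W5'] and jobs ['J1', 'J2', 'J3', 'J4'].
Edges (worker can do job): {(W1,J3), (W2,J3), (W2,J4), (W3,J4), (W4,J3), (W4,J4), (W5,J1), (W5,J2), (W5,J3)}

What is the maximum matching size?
Maximum matching size = 3

Maximum matching: {(W3,J4), (W4,J3), (W5,J1)}
Size: 3

This assigns 3 workers to 3 distinct jobs.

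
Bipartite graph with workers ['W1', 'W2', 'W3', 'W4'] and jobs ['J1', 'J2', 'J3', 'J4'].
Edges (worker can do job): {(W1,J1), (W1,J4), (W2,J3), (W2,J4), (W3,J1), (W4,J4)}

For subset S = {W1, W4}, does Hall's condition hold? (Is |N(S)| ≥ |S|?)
Yes: |N(S)| = 2, |S| = 2

Subset S = {W1, W4}
Neighbors N(S) = {J1, J4}

|N(S)| = 2, |S| = 2
Hall's condition: |N(S)| ≥ |S| is satisfied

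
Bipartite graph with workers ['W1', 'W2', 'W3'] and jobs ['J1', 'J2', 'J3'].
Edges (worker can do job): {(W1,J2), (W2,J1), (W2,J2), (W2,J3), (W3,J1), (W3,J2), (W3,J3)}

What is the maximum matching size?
Maximum matching size = 3

Maximum matching: {(W1,J2), (W2,J3), (W3,J1)}
Size: 3

This assigns 3 workers to 3 distinct jobs.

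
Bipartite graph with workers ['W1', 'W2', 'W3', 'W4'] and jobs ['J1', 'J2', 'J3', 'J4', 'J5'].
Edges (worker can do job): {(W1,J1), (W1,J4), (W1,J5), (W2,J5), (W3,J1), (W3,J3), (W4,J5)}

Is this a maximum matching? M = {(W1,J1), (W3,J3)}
No, size 2 is not maximum

Proposed matching has size 2.
Maximum matching size for this graph: 3.

This is NOT maximum - can be improved to size 3.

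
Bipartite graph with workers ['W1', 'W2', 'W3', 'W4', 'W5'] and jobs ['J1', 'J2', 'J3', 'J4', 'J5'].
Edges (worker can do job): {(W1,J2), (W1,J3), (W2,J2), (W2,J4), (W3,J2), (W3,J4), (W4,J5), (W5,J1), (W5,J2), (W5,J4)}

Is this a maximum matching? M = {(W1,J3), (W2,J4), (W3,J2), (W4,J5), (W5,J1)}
Yes, size 5 is maximum

Proposed matching has size 5.
Maximum matching size for this graph: 5.

This is a maximum matching.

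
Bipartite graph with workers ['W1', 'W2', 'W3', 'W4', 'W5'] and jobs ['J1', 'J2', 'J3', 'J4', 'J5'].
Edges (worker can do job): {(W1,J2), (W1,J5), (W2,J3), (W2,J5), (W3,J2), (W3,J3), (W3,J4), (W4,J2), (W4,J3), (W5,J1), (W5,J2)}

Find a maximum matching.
Matching: {(W1,J5), (W2,J3), (W3,J4), (W4,J2), (W5,J1)}

Maximum matching (size 5):
  W1 → J5
  W2 → J3
  W3 → J4
  W4 → J2
  W5 → J1

Each worker is assigned to at most one job, and each job to at most one worker.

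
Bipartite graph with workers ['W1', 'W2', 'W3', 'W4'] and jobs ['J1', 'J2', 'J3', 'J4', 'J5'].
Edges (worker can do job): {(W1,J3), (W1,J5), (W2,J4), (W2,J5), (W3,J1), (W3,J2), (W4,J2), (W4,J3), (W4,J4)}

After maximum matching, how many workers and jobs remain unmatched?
Unmatched: 0 workers, 1 jobs

Maximum matching size: 4
Workers: 4 total, 4 matched, 0 unmatched
Jobs: 5 total, 4 matched, 1 unmatched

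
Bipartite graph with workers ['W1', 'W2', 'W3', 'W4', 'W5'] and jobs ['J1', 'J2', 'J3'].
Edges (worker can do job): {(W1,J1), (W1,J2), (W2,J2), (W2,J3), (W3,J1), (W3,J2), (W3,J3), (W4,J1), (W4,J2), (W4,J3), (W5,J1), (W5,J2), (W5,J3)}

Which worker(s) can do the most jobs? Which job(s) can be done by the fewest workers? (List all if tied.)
Most versatile: W3, W4, W5 (3 jobs); Least covered: J1, J3 (4 workers)

Worker degrees (jobs they can do): W1:2, W2:2, W3:3, W4:3, W5:3
Job degrees (workers who can do it): J1:4, J2:5, J3:4

Maximum worker degree is 3, achieved by: W3, W4, W5
Minimum job degree is 4, achieved by: J1, J3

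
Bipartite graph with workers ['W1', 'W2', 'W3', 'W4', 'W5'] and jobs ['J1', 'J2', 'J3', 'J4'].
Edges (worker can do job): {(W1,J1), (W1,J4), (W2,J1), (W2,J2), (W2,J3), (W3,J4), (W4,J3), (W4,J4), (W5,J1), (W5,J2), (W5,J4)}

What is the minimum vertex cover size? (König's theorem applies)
Minimum vertex cover size = 4

By König's theorem: in bipartite graphs,
min vertex cover = max matching = 4

Maximum matching has size 4, so minimum vertex cover also has size 4.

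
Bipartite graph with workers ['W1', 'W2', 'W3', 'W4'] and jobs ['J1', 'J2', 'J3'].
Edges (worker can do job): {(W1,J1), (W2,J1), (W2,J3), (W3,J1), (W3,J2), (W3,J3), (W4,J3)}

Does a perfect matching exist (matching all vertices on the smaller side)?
Yes, perfect matching exists (size 3)

Perfect matching: {(W1,J1), (W3,J2), (W4,J3)}
All 3 vertices on the smaller side are matched.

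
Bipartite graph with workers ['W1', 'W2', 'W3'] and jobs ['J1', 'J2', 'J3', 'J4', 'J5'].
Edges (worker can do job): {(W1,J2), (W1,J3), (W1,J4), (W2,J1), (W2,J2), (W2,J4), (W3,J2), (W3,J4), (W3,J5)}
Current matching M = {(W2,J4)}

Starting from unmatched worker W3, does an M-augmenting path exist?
Yes: W3 → J5

An M-augmenting path alternates non-matching / matching edges, starting and ending at unmatched vertices.
Path: W3 → J5
(J5 is unmatched in M, so the path is augmenting.)
Flipping edges along this path would increase |M| from 1 to 2.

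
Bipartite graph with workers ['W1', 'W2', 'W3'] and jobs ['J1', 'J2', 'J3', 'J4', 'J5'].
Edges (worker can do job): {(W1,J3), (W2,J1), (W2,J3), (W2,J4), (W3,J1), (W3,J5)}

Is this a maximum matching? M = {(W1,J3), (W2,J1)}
No, size 2 is not maximum

Proposed matching has size 2.
Maximum matching size for this graph: 3.

This is NOT maximum - can be improved to size 3.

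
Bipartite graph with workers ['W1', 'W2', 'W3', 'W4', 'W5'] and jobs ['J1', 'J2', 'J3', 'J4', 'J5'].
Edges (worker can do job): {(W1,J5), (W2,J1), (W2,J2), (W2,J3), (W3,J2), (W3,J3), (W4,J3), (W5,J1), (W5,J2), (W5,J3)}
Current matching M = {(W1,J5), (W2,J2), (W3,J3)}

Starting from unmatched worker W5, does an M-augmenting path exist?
Yes: W5 → J1

An M-augmenting path alternates non-matching / matching edges, starting and ending at unmatched vertices.
Path: W5 → J1
(J1 is unmatched in M, so the path is augmenting.)
Flipping edges along this path would increase |M| from 3 to 4.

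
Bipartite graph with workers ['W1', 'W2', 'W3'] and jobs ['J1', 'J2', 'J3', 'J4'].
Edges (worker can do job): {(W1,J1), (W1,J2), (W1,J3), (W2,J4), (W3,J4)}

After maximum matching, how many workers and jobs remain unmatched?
Unmatched: 1 workers, 2 jobs

Maximum matching size: 2
Workers: 3 total, 2 matched, 1 unmatched
Jobs: 4 total, 2 matched, 2 unmatched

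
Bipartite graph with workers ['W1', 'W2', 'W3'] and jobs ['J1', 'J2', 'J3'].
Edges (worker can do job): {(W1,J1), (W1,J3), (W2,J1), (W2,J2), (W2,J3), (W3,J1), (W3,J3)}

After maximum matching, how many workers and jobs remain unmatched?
Unmatched: 0 workers, 0 jobs

Maximum matching size: 3
Workers: 3 total, 3 matched, 0 unmatched
Jobs: 3 total, 3 matched, 0 unmatched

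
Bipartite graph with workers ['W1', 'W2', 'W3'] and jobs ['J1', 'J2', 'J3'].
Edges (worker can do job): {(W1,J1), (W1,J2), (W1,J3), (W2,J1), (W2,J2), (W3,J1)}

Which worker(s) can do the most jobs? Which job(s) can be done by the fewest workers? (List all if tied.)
Most versatile: W1 (3 jobs); Least covered: J3 (1 workers)

Worker degrees (jobs they can do): W1:3, W2:2, W3:1
Job degrees (workers who can do it): J1:3, J2:2, J3:1

Maximum worker degree is 3, achieved by: W1
Minimum job degree is 1, achieved by: J3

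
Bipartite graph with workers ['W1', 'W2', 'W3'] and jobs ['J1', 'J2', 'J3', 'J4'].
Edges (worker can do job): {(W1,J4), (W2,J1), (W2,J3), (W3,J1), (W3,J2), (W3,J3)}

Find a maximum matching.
Matching: {(W1,J4), (W2,J3), (W3,J2)}

Maximum matching (size 3):
  W1 → J4
  W2 → J3
  W3 → J2

Each worker is assigned to at most one job, and each job to at most one worker.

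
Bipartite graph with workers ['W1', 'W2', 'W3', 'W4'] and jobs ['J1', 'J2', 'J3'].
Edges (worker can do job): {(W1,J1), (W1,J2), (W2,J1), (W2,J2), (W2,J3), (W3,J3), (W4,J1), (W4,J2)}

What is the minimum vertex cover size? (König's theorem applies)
Minimum vertex cover size = 3

By König's theorem: in bipartite graphs,
min vertex cover = max matching = 3

Maximum matching has size 3, so minimum vertex cover also has size 3.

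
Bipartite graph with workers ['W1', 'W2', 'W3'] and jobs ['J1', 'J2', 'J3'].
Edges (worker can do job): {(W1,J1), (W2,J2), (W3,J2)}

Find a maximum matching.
Matching: {(W1,J1), (W3,J2)}

Maximum matching (size 2):
  W1 → J1
  W3 → J2

Each worker is assigned to at most one job, and each job to at most one worker.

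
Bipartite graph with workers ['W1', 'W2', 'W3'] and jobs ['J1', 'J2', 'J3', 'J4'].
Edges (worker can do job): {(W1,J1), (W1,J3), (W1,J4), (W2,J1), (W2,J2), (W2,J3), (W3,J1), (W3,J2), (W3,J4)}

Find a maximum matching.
Matching: {(W1,J3), (W2,J2), (W3,J4)}

Maximum matching (size 3):
  W1 → J3
  W2 → J2
  W3 → J4

Each worker is assigned to at most one job, and each job to at most one worker.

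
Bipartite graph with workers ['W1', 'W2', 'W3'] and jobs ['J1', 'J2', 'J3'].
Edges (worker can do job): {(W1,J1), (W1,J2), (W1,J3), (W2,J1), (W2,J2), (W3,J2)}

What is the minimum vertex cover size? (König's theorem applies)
Minimum vertex cover size = 3

By König's theorem: in bipartite graphs,
min vertex cover = max matching = 3

Maximum matching has size 3, so minimum vertex cover also has size 3.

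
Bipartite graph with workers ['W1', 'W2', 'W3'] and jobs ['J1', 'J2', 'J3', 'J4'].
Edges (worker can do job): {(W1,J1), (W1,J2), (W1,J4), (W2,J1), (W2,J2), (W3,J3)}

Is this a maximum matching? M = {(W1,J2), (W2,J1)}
No, size 2 is not maximum

Proposed matching has size 2.
Maximum matching size for this graph: 3.

This is NOT maximum - can be improved to size 3.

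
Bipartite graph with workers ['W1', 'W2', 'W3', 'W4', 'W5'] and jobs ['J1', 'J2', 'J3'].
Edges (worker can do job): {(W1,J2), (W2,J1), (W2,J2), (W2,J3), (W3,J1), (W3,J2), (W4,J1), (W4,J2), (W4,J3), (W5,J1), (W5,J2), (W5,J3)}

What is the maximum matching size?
Maximum matching size = 3

Maximum matching: {(W3,J2), (W4,J1), (W5,J3)}
Size: 3

This assigns 3 workers to 3 distinct jobs.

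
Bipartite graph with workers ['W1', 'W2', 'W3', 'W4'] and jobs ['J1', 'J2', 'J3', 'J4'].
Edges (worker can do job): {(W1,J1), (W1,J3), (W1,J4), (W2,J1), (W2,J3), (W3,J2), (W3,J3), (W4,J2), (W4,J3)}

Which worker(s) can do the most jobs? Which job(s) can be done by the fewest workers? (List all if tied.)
Most versatile: W1 (3 jobs); Least covered: J4 (1 workers)

Worker degrees (jobs they can do): W1:3, W2:2, W3:2, W4:2
Job degrees (workers who can do it): J1:2, J2:2, J3:4, J4:1

Maximum worker degree is 3, achieved by: W1
Minimum job degree is 1, achieved by: J4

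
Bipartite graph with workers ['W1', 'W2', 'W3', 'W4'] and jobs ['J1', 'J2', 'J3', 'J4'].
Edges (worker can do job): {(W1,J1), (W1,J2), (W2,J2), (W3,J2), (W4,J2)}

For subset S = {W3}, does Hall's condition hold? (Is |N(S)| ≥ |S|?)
Yes: |N(S)| = 1, |S| = 1

Subset S = {W3}
Neighbors N(S) = {J2}

|N(S)| = 1, |S| = 1
Hall's condition: |N(S)| ≥ |S| is satisfied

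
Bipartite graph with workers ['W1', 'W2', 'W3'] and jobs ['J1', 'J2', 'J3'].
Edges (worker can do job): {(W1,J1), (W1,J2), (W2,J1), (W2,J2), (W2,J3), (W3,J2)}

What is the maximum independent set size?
Maximum independent set = 3

By König's theorem:
- Min vertex cover = Max matching = 3
- Max independent set = Total vertices - Min vertex cover
- Max independent set = 6 - 3 = 3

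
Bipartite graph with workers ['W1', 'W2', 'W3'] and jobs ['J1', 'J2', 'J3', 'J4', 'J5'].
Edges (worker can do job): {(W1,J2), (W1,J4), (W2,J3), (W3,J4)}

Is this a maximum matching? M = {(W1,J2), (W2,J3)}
No, size 2 is not maximum

Proposed matching has size 2.
Maximum matching size for this graph: 3.

This is NOT maximum - can be improved to size 3.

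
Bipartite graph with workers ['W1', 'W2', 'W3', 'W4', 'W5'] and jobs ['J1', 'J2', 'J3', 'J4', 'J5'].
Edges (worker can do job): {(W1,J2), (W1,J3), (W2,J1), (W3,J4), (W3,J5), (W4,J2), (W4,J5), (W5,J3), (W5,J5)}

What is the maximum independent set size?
Maximum independent set = 5

By König's theorem:
- Min vertex cover = Max matching = 5
- Max independent set = Total vertices - Min vertex cover
- Max independent set = 10 - 5 = 5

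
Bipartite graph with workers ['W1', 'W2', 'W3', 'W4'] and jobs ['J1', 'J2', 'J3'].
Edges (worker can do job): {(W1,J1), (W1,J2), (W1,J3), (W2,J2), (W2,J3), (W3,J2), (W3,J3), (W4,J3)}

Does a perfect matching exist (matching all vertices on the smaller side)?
Yes, perfect matching exists (size 3)

Perfect matching: {(W1,J1), (W3,J2), (W4,J3)}
All 3 vertices on the smaller side are matched.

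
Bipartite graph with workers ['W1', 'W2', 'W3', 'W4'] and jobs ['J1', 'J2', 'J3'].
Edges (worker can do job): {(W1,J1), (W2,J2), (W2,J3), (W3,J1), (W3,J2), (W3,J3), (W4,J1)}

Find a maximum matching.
Matching: {(W2,J2), (W3,J3), (W4,J1)}

Maximum matching (size 3):
  W2 → J2
  W3 → J3
  W4 → J1

Each worker is assigned to at most one job, and each job to at most one worker.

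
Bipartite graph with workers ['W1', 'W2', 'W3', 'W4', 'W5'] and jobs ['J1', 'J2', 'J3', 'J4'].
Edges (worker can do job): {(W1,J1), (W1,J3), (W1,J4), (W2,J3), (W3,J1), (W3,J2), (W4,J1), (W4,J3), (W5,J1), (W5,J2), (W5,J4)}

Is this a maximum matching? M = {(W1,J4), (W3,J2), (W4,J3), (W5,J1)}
Yes, size 4 is maximum

Proposed matching has size 4.
Maximum matching size for this graph: 4.

This is a maximum matching.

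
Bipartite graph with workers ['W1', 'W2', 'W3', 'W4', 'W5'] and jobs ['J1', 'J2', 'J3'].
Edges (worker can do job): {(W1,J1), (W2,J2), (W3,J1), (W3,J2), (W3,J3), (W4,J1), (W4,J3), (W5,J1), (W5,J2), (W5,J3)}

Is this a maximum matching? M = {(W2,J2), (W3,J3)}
No, size 2 is not maximum

Proposed matching has size 2.
Maximum matching size for this graph: 3.

This is NOT maximum - can be improved to size 3.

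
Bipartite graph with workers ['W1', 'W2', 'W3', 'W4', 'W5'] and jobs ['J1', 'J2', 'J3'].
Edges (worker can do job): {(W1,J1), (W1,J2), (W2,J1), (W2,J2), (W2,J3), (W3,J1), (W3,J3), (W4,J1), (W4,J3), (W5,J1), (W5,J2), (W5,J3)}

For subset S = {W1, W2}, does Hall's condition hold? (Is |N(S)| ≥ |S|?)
Yes: |N(S)| = 3, |S| = 2

Subset S = {W1, W2}
Neighbors N(S) = {J1, J2, J3}

|N(S)| = 3, |S| = 2
Hall's condition: |N(S)| ≥ |S| is satisfied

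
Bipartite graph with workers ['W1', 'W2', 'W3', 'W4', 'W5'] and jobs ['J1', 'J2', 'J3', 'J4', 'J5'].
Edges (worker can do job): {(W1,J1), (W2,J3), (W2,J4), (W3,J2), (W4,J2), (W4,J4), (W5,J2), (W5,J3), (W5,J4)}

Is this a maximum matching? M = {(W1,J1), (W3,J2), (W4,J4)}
No, size 3 is not maximum

Proposed matching has size 3.
Maximum matching size for this graph: 4.

This is NOT maximum - can be improved to size 4.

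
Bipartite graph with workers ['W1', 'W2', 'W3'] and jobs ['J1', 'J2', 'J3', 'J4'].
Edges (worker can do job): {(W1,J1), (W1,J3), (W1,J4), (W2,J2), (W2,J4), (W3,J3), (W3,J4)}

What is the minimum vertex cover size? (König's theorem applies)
Minimum vertex cover size = 3

By König's theorem: in bipartite graphs,
min vertex cover = max matching = 3

Maximum matching has size 3, so minimum vertex cover also has size 3.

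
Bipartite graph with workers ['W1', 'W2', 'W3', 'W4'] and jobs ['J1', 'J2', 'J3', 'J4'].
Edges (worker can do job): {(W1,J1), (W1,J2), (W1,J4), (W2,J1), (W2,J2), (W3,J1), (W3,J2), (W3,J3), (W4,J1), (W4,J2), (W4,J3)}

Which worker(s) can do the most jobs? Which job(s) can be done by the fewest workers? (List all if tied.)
Most versatile: W1, W3, W4 (3 jobs); Least covered: J4 (1 workers)

Worker degrees (jobs they can do): W1:3, W2:2, W3:3, W4:3
Job degrees (workers who can do it): J1:4, J2:4, J3:2, J4:1

Maximum worker degree is 3, achieved by: W1, W3, W4
Minimum job degree is 1, achieved by: J4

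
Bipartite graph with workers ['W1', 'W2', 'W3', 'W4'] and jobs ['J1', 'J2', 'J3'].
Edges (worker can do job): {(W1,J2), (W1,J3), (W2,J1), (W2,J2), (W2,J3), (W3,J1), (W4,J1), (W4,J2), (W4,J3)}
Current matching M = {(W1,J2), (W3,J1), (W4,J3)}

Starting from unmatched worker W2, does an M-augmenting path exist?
No augmenting path from W2

Alternating search from W2 reaches jobs: {J1, J2, J3}.
Every reachable job is already matched in M, and following those matched edges back to workers exposes no further unvisited jobs.
No M-augmenting path from W2 exists.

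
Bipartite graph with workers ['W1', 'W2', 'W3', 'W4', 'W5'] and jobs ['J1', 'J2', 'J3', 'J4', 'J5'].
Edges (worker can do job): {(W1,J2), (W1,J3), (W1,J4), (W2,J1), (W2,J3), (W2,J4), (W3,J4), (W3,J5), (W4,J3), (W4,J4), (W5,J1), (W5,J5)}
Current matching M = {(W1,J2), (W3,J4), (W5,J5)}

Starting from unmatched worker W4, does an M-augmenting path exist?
Yes: W4 → J3

An M-augmenting path alternates non-matching / matching edges, starting and ending at unmatched vertices.
Path: W4 → J3
(J3 is unmatched in M, so the path is augmenting.)
Flipping edges along this path would increase |M| from 3 to 4.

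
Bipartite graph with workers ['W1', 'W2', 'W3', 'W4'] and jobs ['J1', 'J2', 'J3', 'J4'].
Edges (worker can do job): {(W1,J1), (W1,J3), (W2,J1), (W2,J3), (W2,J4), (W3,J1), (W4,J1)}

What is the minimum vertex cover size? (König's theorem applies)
Minimum vertex cover size = 3

By König's theorem: in bipartite graphs,
min vertex cover = max matching = 3

Maximum matching has size 3, so minimum vertex cover also has size 3.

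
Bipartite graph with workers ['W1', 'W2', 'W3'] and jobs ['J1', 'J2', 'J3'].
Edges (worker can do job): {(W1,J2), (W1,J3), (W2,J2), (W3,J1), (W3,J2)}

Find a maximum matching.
Matching: {(W1,J3), (W2,J2), (W3,J1)}

Maximum matching (size 3):
  W1 → J3
  W2 → J2
  W3 → J1

Each worker is assigned to at most one job, and each job to at most one worker.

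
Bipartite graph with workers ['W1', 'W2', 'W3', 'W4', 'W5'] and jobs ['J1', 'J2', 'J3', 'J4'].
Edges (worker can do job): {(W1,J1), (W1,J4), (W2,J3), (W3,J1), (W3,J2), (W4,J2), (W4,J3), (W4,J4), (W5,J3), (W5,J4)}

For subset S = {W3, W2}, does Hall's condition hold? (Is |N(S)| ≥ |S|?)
Yes: |N(S)| = 3, |S| = 2

Subset S = {W3, W2}
Neighbors N(S) = {J1, J2, J3}

|N(S)| = 3, |S| = 2
Hall's condition: |N(S)| ≥ |S| is satisfied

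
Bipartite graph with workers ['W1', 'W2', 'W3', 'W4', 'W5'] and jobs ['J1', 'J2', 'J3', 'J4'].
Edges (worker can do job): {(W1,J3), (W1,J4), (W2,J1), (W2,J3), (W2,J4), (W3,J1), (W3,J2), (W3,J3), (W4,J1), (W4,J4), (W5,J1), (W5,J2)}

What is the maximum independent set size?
Maximum independent set = 5

By König's theorem:
- Min vertex cover = Max matching = 4
- Max independent set = Total vertices - Min vertex cover
- Max independent set = 9 - 4 = 5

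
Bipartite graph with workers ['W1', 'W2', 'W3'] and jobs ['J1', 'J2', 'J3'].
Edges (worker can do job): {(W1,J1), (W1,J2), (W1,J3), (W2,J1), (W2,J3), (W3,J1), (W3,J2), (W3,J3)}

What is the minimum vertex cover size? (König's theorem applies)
Minimum vertex cover size = 3

By König's theorem: in bipartite graphs,
min vertex cover = max matching = 3

Maximum matching has size 3, so minimum vertex cover also has size 3.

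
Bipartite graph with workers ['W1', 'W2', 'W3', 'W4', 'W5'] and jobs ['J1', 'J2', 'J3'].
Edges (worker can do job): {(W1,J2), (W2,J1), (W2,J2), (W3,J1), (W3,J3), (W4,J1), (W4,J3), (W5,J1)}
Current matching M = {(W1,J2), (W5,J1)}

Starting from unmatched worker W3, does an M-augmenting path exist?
Yes: W3 → J3

An M-augmenting path alternates non-matching / matching edges, starting and ending at unmatched vertices.
Path: W3 → J3
(J3 is unmatched in M, so the path is augmenting.)
Flipping edges along this path would increase |M| from 2 to 3.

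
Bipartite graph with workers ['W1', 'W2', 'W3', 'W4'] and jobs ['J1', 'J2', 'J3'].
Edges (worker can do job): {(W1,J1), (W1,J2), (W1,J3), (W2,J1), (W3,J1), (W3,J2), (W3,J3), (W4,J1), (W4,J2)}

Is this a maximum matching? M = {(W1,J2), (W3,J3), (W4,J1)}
Yes, size 3 is maximum

Proposed matching has size 3.
Maximum matching size for this graph: 3.

This is a maximum matching.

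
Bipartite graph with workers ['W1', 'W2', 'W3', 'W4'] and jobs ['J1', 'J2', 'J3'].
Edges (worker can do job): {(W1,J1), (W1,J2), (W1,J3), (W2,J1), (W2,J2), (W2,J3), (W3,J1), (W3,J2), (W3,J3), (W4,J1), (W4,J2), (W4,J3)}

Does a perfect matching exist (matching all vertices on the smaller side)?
Yes, perfect matching exists (size 3)

Perfect matching: {(W1,J2), (W3,J1), (W4,J3)}
All 3 vertices on the smaller side are matched.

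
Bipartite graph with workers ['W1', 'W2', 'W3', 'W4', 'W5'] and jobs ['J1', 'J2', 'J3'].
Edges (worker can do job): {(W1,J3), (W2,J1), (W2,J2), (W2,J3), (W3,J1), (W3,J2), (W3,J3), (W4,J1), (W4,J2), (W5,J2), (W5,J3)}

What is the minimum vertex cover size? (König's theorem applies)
Minimum vertex cover size = 3

By König's theorem: in bipartite graphs,
min vertex cover = max matching = 3

Maximum matching has size 3, so minimum vertex cover also has size 3.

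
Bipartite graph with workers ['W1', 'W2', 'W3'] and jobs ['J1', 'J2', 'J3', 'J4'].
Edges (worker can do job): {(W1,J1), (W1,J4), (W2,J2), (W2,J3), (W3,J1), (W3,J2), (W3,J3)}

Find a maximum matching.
Matching: {(W1,J1), (W2,J2), (W3,J3)}

Maximum matching (size 3):
  W1 → J1
  W2 → J2
  W3 → J3

Each worker is assigned to at most one job, and each job to at most one worker.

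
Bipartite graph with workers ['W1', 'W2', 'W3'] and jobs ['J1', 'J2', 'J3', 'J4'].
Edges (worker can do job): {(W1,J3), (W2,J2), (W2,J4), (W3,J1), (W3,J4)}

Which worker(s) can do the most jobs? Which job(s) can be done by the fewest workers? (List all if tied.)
Most versatile: W2, W3 (2 jobs); Least covered: J1, J2, J3 (1 workers)

Worker degrees (jobs they can do): W1:1, W2:2, W3:2
Job degrees (workers who can do it): J1:1, J2:1, J3:1, J4:2

Maximum worker degree is 2, achieved by: W2, W3
Minimum job degree is 1, achieved by: J1, J2, J3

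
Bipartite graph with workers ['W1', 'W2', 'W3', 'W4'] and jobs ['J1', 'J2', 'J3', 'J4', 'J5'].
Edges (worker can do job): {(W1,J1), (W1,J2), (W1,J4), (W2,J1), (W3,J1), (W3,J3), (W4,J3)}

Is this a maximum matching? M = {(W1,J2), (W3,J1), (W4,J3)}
Yes, size 3 is maximum

Proposed matching has size 3.
Maximum matching size for this graph: 3.

This is a maximum matching.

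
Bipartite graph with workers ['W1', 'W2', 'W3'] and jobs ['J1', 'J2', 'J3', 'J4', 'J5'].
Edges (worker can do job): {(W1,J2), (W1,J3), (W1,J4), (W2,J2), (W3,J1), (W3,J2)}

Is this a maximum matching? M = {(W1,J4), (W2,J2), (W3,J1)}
Yes, size 3 is maximum

Proposed matching has size 3.
Maximum matching size for this graph: 3.

This is a maximum matching.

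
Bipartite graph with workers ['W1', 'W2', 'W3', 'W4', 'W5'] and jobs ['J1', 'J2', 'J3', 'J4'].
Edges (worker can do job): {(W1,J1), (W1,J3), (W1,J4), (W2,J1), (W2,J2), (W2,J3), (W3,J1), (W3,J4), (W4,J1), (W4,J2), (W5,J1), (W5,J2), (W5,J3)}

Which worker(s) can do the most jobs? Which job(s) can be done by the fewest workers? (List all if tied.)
Most versatile: W1, W2, W5 (3 jobs); Least covered: J4 (2 workers)

Worker degrees (jobs they can do): W1:3, W2:3, W3:2, W4:2, W5:3
Job degrees (workers who can do it): J1:5, J2:3, J3:3, J4:2

Maximum worker degree is 3, achieved by: W1, W2, W5
Minimum job degree is 2, achieved by: J4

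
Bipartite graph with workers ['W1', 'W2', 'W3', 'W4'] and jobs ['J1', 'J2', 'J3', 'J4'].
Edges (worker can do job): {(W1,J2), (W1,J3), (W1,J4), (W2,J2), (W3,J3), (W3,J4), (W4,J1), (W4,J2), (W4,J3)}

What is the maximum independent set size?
Maximum independent set = 4

By König's theorem:
- Min vertex cover = Max matching = 4
- Max independent set = Total vertices - Min vertex cover
- Max independent set = 8 - 4 = 4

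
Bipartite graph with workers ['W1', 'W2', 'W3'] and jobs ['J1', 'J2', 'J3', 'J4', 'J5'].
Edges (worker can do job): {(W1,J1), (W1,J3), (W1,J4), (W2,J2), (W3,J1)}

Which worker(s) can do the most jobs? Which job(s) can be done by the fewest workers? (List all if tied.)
Most versatile: W1 (3 jobs); Least covered: J5 (0 workers)

Worker degrees (jobs they can do): W1:3, W2:1, W3:1
Job degrees (workers who can do it): J1:2, J2:1, J3:1, J4:1, J5:0

Maximum worker degree is 3, achieved by: W1
Minimum job degree is 0, achieved by: J5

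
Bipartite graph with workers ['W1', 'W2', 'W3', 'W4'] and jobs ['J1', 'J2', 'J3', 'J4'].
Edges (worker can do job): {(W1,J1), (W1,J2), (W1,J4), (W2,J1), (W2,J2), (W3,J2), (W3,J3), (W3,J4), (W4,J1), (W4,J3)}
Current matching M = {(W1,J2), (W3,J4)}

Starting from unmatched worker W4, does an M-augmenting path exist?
Yes: W4 → J3

An M-augmenting path alternates non-matching / matching edges, starting and ending at unmatched vertices.
Path: W4 → J3
(J3 is unmatched in M, so the path is augmenting.)
Flipping edges along this path would increase |M| from 2 to 3.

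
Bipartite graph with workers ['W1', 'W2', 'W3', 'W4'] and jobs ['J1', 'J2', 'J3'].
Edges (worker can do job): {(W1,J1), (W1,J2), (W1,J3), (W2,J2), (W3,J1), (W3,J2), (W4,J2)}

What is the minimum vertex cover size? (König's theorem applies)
Minimum vertex cover size = 3

By König's theorem: in bipartite graphs,
min vertex cover = max matching = 3

Maximum matching has size 3, so minimum vertex cover also has size 3.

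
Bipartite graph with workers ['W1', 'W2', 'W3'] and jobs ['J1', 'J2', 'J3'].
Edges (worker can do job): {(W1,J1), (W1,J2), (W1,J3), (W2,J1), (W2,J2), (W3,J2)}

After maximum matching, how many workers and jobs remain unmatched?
Unmatched: 0 workers, 0 jobs

Maximum matching size: 3
Workers: 3 total, 3 matched, 0 unmatched
Jobs: 3 total, 3 matched, 0 unmatched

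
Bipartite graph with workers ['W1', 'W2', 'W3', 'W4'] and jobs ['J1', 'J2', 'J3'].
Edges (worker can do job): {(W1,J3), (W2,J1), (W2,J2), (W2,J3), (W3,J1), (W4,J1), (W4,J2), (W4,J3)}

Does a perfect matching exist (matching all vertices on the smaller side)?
Yes, perfect matching exists (size 3)

Perfect matching: {(W1,J3), (W3,J1), (W4,J2)}
All 3 vertices on the smaller side are matched.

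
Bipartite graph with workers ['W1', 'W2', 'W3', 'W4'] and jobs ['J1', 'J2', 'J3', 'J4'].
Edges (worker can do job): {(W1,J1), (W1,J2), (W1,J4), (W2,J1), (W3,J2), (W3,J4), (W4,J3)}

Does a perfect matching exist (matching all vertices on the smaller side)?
Yes, perfect matching exists (size 4)

Perfect matching: {(W1,J4), (W2,J1), (W3,J2), (W4,J3)}
All 4 vertices on the smaller side are matched.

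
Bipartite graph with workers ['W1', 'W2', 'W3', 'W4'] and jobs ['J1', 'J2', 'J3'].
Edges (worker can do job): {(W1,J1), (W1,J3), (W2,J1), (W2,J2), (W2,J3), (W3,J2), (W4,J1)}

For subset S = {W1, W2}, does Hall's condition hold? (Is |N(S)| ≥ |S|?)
Yes: |N(S)| = 3, |S| = 2

Subset S = {W1, W2}
Neighbors N(S) = {J1, J2, J3}

|N(S)| = 3, |S| = 2
Hall's condition: |N(S)| ≥ |S| is satisfied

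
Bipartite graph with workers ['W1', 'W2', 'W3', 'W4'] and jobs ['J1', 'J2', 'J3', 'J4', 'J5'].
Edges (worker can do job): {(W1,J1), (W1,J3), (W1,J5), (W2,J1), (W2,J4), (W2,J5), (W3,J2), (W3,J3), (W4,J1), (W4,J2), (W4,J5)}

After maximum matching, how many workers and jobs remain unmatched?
Unmatched: 0 workers, 1 jobs

Maximum matching size: 4
Workers: 4 total, 4 matched, 0 unmatched
Jobs: 5 total, 4 matched, 1 unmatched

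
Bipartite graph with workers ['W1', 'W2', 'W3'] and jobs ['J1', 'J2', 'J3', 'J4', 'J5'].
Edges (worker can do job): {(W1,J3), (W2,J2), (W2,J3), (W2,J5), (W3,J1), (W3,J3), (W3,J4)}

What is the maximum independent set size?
Maximum independent set = 5

By König's theorem:
- Min vertex cover = Max matching = 3
- Max independent set = Total vertices - Min vertex cover
- Max independent set = 8 - 3 = 5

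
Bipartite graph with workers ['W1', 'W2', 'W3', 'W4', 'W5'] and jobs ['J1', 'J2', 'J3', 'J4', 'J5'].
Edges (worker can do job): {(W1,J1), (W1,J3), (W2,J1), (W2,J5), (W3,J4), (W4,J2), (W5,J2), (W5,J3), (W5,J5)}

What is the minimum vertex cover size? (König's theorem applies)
Minimum vertex cover size = 5

By König's theorem: in bipartite graphs,
min vertex cover = max matching = 5

Maximum matching has size 5, so minimum vertex cover also has size 5.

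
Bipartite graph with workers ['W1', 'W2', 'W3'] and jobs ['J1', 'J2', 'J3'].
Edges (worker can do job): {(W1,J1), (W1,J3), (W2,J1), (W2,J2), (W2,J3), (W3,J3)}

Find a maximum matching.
Matching: {(W1,J1), (W2,J2), (W3,J3)}

Maximum matching (size 3):
  W1 → J1
  W2 → J2
  W3 → J3

Each worker is assigned to at most one job, and each job to at most one worker.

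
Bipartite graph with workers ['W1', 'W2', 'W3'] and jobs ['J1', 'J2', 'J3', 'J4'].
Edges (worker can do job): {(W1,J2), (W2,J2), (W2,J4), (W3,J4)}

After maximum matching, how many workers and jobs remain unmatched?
Unmatched: 1 workers, 2 jobs

Maximum matching size: 2
Workers: 3 total, 2 matched, 1 unmatched
Jobs: 4 total, 2 matched, 2 unmatched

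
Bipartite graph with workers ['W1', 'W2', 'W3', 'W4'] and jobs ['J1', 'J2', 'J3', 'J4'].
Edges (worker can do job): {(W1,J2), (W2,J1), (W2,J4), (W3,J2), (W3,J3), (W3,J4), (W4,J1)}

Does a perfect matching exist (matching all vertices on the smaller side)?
Yes, perfect matching exists (size 4)

Perfect matching: {(W1,J2), (W2,J4), (W3,J3), (W4,J1)}
All 4 vertices on the smaller side are matched.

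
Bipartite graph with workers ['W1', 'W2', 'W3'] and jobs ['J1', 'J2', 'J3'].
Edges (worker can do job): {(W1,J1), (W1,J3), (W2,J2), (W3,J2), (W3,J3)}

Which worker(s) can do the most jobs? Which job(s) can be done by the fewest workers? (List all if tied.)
Most versatile: W1, W3 (2 jobs); Least covered: J1 (1 workers)

Worker degrees (jobs they can do): W1:2, W2:1, W3:2
Job degrees (workers who can do it): J1:1, J2:2, J3:2

Maximum worker degree is 2, achieved by: W1, W3
Minimum job degree is 1, achieved by: J1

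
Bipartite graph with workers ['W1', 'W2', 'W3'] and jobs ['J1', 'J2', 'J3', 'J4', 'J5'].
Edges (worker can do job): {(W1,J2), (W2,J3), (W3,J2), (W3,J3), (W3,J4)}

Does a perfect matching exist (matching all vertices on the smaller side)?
Yes, perfect matching exists (size 3)

Perfect matching: {(W1,J2), (W2,J3), (W3,J4)}
All 3 vertices on the smaller side are matched.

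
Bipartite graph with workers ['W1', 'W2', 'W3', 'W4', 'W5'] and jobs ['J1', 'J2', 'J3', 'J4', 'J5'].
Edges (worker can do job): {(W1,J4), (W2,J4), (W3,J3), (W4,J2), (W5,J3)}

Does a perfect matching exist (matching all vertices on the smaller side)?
No, maximum matching has size 3 < 5

Maximum matching has size 3, need 5 for perfect matching.
Unmatched workers: ['W5', 'W2']
Unmatched jobs: ['J5', 'J1']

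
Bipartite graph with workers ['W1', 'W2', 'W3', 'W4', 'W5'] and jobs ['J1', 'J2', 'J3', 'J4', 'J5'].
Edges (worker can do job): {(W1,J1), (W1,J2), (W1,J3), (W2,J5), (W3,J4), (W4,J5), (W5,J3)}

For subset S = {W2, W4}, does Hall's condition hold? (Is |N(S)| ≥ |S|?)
No: |N(S)| = 1, |S| = 2

Subset S = {W2, W4}
Neighbors N(S) = {J5}

|N(S)| = 1, |S| = 2
Hall's condition: |N(S)| ≥ |S| is NOT satisfied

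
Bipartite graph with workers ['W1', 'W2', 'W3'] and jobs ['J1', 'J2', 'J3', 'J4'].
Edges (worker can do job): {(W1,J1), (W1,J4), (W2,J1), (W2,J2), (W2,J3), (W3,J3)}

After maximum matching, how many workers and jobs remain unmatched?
Unmatched: 0 workers, 1 jobs

Maximum matching size: 3
Workers: 3 total, 3 matched, 0 unmatched
Jobs: 4 total, 3 matched, 1 unmatched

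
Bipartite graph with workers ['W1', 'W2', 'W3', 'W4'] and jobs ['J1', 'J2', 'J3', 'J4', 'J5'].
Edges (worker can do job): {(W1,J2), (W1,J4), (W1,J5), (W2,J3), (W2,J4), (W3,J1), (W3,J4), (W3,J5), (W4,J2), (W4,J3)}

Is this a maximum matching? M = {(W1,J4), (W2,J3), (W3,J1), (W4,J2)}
Yes, size 4 is maximum

Proposed matching has size 4.
Maximum matching size for this graph: 4.

This is a maximum matching.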